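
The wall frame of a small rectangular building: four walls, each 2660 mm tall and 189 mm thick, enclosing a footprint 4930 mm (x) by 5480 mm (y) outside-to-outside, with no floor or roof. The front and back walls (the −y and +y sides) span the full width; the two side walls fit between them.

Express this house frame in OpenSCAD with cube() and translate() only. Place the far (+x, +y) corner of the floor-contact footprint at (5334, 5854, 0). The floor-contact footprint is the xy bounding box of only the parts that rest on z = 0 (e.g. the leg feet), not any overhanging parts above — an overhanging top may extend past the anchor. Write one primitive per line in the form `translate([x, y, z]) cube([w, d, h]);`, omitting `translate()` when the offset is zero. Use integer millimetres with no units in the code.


translate([404, 374, 0]) cube([4930, 189, 2660]);
translate([404, 5665, 0]) cube([4930, 189, 2660]);
translate([404, 563, 0]) cube([189, 5102, 2660]);
translate([5145, 563, 0]) cube([189, 5102, 2660]);


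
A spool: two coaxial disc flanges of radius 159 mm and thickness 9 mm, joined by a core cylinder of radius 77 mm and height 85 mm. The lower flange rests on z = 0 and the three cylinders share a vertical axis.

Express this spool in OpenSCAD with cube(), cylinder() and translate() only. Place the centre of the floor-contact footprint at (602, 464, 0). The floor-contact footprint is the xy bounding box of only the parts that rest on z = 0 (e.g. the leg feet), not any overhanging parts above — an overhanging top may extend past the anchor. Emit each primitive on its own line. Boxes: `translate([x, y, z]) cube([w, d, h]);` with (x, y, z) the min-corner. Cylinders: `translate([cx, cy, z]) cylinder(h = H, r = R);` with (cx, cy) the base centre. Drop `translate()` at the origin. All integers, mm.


translate([602, 464, 0]) cylinder(h = 9, r = 159);
translate([602, 464, 9]) cylinder(h = 85, r = 77);
translate([602, 464, 94]) cylinder(h = 9, r = 159);


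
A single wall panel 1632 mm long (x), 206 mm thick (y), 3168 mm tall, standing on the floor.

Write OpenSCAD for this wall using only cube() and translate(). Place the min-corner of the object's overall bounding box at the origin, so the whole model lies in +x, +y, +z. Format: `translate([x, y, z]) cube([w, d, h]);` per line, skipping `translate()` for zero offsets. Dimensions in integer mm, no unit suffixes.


cube([1632, 206, 3168]);


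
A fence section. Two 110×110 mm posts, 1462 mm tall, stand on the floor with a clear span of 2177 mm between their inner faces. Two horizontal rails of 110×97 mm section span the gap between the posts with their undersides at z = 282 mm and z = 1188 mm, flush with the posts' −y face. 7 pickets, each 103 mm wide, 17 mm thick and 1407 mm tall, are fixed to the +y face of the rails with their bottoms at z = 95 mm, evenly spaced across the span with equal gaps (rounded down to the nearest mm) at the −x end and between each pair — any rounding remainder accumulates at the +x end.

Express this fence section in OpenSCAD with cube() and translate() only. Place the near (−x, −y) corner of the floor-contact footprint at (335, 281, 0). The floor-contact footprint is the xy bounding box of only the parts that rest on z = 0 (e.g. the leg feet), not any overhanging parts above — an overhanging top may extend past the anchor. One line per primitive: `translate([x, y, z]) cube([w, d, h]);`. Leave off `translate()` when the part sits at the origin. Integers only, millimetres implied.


translate([335, 281, 0]) cube([110, 110, 1462]);
translate([2622, 281, 0]) cube([110, 110, 1462]);
translate([445, 281, 282]) cube([2177, 110, 97]);
translate([445, 281, 1188]) cube([2177, 110, 97]);
translate([627, 391, 95]) cube([103, 17, 1407]);
translate([912, 391, 95]) cube([103, 17, 1407]);
translate([1197, 391, 95]) cube([103, 17, 1407]);
translate([1482, 391, 95]) cube([103, 17, 1407]);
translate([1767, 391, 95]) cube([103, 17, 1407]);
translate([2052, 391, 95]) cube([103, 17, 1407]);
translate([2337, 391, 95]) cube([103, 17, 1407]);


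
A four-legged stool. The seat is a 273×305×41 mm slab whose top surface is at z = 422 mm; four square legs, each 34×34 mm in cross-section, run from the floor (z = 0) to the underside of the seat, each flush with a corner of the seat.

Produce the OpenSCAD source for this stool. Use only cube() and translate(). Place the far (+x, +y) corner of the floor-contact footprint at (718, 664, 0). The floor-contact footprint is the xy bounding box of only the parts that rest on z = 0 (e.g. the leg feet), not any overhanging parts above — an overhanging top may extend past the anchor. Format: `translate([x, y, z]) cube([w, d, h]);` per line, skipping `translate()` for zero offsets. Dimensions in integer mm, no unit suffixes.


// leg_h = 422 - 41 = 381
translate([445, 359, 381]) cube([273, 305, 41]);
translate([445, 359, 0]) cube([34, 34, 381]);
translate([684, 359, 0]) cube([34, 34, 381]);
translate([445, 630, 0]) cube([34, 34, 381]);
translate([684, 630, 0]) cube([34, 34, 381]);


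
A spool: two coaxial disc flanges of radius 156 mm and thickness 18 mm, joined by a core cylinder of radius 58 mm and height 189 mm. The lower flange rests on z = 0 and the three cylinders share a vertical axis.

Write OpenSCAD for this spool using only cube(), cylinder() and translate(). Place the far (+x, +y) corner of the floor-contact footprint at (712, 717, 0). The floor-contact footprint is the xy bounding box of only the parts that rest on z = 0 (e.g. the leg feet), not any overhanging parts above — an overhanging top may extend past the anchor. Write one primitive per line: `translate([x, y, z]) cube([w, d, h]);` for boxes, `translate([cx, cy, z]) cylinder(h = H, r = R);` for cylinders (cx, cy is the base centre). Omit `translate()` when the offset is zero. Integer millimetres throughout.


translate([556, 561, 0]) cylinder(h = 18, r = 156);
translate([556, 561, 18]) cylinder(h = 189, r = 58);
translate([556, 561, 207]) cylinder(h = 18, r = 156);


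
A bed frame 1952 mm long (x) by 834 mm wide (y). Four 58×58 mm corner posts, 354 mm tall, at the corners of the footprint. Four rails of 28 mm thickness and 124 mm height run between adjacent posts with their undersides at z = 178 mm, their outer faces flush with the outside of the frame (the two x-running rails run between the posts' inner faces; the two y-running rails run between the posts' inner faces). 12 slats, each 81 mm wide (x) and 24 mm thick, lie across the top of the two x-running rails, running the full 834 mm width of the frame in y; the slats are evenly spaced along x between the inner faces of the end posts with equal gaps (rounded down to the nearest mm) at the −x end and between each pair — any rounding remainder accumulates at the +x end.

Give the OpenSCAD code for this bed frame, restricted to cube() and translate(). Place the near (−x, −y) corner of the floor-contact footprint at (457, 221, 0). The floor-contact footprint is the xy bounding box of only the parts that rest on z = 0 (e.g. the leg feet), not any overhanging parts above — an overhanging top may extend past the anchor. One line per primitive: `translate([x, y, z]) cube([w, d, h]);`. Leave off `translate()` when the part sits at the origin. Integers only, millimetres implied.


translate([457, 221, 0]) cube([58, 58, 354]);
translate([457, 997, 0]) cube([58, 58, 354]);
translate([2351, 221, 0]) cube([58, 58, 354]);
translate([2351, 997, 0]) cube([58, 58, 354]);
translate([515, 221, 178]) cube([1836, 28, 124]);
translate([515, 1027, 178]) cube([1836, 28, 124]);
translate([457, 279, 178]) cube([28, 718, 124]);
translate([2381, 279, 178]) cube([28, 718, 124]);
translate([581, 221, 302]) cube([81, 834, 24]);
translate([728, 221, 302]) cube([81, 834, 24]);
translate([875, 221, 302]) cube([81, 834, 24]);
translate([1022, 221, 302]) cube([81, 834, 24]);
translate([1169, 221, 302]) cube([81, 834, 24]);
translate([1316, 221, 302]) cube([81, 834, 24]);
translate([1463, 221, 302]) cube([81, 834, 24]);
translate([1610, 221, 302]) cube([81, 834, 24]);
translate([1757, 221, 302]) cube([81, 834, 24]);
translate([1904, 221, 302]) cube([81, 834, 24]);
translate([2051, 221, 302]) cube([81, 834, 24]);
translate([2198, 221, 302]) cube([81, 834, 24]);


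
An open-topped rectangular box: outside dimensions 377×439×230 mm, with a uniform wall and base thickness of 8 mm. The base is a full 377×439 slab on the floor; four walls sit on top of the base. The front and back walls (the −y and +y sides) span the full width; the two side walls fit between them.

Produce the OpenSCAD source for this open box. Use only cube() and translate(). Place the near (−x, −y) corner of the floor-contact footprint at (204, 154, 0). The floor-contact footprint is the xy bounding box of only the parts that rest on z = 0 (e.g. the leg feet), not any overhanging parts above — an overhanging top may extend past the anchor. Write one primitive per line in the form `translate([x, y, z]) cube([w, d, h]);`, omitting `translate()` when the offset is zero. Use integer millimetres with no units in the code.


translate([204, 154, 0]) cube([377, 439, 8]);
translate([204, 154, 8]) cube([377, 8, 222]);
translate([204, 585, 8]) cube([377, 8, 222]);
translate([204, 162, 8]) cube([8, 423, 222]);
translate([573, 162, 8]) cube([8, 423, 222]);


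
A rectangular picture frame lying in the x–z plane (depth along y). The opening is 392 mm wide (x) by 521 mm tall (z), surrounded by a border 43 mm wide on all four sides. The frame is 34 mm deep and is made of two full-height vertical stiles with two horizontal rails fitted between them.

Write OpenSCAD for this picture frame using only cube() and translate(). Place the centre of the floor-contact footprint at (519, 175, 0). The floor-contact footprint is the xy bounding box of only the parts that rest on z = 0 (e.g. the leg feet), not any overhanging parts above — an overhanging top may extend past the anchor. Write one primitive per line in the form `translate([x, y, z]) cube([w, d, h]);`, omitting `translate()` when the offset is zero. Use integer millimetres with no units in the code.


translate([280, 158, 0]) cube([43, 34, 607]);
translate([715, 158, 0]) cube([43, 34, 607]);
translate([323, 158, 0]) cube([392, 34, 43]);
translate([323, 158, 564]) cube([392, 34, 43]);


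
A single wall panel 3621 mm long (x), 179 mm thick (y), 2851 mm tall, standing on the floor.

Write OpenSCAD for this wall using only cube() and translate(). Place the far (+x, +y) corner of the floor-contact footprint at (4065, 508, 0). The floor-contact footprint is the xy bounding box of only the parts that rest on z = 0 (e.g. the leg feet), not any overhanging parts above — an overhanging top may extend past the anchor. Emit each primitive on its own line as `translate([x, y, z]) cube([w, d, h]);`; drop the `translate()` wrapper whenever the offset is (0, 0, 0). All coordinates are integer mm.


translate([444, 329, 0]) cube([3621, 179, 2851]);


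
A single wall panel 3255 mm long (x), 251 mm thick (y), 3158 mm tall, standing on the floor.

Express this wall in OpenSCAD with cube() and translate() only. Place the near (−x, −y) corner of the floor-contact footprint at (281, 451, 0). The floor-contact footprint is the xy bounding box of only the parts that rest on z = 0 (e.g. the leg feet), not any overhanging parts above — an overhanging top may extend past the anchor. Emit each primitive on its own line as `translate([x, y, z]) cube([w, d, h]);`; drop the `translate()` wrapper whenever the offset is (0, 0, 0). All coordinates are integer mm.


translate([281, 451, 0]) cube([3255, 251, 3158]);


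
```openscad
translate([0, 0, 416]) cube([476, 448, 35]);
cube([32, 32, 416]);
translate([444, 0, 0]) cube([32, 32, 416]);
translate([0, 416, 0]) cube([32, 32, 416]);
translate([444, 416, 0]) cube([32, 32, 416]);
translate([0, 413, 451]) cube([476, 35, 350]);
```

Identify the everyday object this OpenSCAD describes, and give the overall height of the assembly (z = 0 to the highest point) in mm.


A chair. The overall height is 801 mm.

A slab on four corner posts with a tall panel at the back — a chair. The seat slab sits at z = 416 with thickness 35, and the 350 mm backrest starts at the seat top, so the overall height is 416 + 35 + 350 = 801 mm.


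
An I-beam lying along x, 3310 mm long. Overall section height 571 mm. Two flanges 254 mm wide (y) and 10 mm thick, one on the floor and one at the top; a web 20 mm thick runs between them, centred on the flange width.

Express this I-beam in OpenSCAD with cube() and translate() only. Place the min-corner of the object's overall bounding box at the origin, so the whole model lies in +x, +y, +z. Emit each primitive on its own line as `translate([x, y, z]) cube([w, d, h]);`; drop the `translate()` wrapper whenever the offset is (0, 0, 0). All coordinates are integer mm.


cube([3310, 254, 10]);
translate([0, 117, 10]) cube([3310, 20, 551]);
translate([0, 0, 561]) cube([3310, 254, 10]);


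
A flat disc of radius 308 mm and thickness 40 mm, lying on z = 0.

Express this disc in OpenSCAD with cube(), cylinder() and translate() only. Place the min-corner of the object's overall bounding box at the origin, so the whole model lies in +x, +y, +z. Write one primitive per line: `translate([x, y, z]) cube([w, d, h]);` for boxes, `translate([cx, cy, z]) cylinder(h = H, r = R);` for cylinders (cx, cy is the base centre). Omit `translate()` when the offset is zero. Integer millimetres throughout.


translate([308, 308, 0]) cylinder(h = 40, r = 308);


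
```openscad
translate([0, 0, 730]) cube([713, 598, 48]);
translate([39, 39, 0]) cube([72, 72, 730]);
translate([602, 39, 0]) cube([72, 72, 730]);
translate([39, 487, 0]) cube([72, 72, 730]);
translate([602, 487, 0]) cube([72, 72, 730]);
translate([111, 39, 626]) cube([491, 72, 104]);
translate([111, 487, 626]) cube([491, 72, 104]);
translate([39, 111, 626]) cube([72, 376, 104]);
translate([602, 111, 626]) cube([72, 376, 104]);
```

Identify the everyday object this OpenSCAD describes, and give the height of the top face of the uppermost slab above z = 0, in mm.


A table. The table height is 778 mm.

A 713×598×48 slab sits at z = 730 on four 72 mm square posts — a table. The top surface is at 730 + 48 = 778 mm.


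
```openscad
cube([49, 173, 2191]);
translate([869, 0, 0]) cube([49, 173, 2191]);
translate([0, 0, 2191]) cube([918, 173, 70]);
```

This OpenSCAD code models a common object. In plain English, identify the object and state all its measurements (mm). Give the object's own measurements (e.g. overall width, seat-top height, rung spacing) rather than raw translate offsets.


A door frame. The clear opening is 820 mm wide and 2191 mm high. Two 49 mm wide jambs, 173 mm deep, stand either side of the opening from the floor to the top of the opening. A 70 mm thick head sits across the top of both jambs, spanning the full outside width of the frame.


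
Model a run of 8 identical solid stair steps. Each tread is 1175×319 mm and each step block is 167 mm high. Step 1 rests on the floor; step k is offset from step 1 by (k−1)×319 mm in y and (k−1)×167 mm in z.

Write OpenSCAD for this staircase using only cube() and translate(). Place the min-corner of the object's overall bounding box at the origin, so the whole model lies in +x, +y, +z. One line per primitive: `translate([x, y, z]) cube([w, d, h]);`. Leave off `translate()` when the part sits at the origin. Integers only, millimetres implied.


cube([1175, 319, 167]);
translate([0, 319, 167]) cube([1175, 319, 167]);
translate([0, 638, 334]) cube([1175, 319, 167]);
translate([0, 957, 501]) cube([1175, 319, 167]);
translate([0, 1276, 668]) cube([1175, 319, 167]);
translate([0, 1595, 835]) cube([1175, 319, 167]);
translate([0, 1914, 1002]) cube([1175, 319, 167]);
translate([0, 2233, 1169]) cube([1175, 319, 167]);


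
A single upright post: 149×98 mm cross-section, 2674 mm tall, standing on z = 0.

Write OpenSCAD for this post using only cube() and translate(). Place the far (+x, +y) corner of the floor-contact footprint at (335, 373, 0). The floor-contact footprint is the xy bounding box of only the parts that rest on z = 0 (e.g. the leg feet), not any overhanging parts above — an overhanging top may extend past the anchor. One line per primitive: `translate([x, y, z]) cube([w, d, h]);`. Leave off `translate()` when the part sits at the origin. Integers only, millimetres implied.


translate([186, 275, 0]) cube([149, 98, 2674]);


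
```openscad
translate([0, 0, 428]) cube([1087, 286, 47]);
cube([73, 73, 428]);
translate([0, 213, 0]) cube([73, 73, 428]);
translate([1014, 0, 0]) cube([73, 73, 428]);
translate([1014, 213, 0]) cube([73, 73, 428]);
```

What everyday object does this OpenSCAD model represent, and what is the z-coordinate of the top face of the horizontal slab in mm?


A bench. The seat-top height is 475 mm.

A long slab on four corner posts — a bench. The slab sits at z = 428 with thickness 47, so the top is 428 + 47 = 475 mm.


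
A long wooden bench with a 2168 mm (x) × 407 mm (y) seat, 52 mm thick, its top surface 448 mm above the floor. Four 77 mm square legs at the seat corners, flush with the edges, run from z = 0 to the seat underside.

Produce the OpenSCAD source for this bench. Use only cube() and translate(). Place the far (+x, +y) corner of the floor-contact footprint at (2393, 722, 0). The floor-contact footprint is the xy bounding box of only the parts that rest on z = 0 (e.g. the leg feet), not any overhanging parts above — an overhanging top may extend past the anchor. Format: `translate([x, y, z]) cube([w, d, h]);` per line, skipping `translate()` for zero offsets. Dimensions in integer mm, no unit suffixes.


translate([225, 315, 396]) cube([2168, 407, 52]);
translate([225, 315, 0]) cube([77, 77, 396]);
translate([225, 645, 0]) cube([77, 77, 396]);
translate([2316, 315, 0]) cube([77, 77, 396]);
translate([2316, 645, 0]) cube([77, 77, 396]);


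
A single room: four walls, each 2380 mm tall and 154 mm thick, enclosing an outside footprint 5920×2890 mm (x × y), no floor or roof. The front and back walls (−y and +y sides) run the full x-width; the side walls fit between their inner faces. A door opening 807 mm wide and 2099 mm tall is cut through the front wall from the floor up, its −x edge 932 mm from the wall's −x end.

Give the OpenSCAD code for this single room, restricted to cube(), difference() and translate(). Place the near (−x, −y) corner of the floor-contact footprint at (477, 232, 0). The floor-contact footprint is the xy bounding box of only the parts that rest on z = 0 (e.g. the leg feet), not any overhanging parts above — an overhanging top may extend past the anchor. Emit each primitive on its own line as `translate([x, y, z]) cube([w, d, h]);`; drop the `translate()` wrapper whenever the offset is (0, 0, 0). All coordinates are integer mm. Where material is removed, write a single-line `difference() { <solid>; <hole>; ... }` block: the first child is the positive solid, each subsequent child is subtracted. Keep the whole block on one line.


difference() { translate([477, 232, 0]) cube([5920, 154, 2380]); translate([1409, 232, 0]) cube([807, 154, 2099]); }
translate([477, 2968, 0]) cube([5920, 154, 2380]);
translate([477, 386, 0]) cube([154, 2582, 2380]);
translate([6243, 386, 0]) cube([154, 2582, 2380]);


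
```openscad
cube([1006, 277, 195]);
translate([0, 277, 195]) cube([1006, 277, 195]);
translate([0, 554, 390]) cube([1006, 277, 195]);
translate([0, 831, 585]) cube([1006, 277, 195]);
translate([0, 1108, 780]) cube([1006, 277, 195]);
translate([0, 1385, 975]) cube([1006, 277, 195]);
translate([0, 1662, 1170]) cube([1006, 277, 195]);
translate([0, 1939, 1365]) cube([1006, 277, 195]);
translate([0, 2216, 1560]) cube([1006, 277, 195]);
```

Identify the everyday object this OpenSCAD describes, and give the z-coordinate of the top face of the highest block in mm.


A staircase. The total rise is 1755 mm.

9 identical blocks, each offset up and back from the previous — a staircase. Each step is 195 mm tall and there are 9 of them, so the total rise is 9 × 195 = 1755 mm.


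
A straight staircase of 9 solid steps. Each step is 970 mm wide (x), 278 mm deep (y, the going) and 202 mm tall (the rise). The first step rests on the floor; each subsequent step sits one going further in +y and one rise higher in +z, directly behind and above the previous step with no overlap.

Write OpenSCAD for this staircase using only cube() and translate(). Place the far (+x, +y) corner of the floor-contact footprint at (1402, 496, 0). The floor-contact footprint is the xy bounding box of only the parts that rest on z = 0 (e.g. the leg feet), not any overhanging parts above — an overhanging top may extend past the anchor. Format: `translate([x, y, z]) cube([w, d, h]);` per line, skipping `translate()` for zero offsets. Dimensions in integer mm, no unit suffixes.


translate([432, 218, 0]) cube([970, 278, 202]);
translate([432, 496, 202]) cube([970, 278, 202]);
translate([432, 774, 404]) cube([970, 278, 202]);
translate([432, 1052, 606]) cube([970, 278, 202]);
translate([432, 1330, 808]) cube([970, 278, 202]);
translate([432, 1608, 1010]) cube([970, 278, 202]);
translate([432, 1886, 1212]) cube([970, 278, 202]);
translate([432, 2164, 1414]) cube([970, 278, 202]);
translate([432, 2442, 1616]) cube([970, 278, 202]);


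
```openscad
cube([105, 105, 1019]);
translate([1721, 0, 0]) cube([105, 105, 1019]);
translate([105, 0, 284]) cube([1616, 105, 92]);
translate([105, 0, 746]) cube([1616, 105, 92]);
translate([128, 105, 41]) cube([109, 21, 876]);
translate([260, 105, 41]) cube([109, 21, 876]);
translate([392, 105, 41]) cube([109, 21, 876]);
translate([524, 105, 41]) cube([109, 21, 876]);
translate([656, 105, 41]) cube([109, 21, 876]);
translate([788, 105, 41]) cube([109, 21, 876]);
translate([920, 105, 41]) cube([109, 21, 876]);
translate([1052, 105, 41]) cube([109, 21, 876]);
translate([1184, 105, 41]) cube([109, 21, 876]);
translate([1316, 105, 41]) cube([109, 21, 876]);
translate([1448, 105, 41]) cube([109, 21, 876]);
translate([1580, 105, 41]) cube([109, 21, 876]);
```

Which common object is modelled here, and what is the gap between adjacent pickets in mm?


A fence section. The picket gap is 23 mm.

Two posts, two rails, 12 pickets — a fence section. Span 1616 mm holds 12 pickets of 109 mm with 13 equal gaps: ⌊(1616 − 12·109) / 13⌋ = 23 mm.


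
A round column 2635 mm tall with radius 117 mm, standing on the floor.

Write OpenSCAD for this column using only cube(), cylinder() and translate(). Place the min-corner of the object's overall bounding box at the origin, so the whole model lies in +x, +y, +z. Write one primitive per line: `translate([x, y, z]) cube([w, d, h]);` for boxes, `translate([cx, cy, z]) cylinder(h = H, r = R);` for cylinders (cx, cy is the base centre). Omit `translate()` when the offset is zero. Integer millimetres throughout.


translate([117, 117, 0]) cylinder(h = 2635, r = 117);


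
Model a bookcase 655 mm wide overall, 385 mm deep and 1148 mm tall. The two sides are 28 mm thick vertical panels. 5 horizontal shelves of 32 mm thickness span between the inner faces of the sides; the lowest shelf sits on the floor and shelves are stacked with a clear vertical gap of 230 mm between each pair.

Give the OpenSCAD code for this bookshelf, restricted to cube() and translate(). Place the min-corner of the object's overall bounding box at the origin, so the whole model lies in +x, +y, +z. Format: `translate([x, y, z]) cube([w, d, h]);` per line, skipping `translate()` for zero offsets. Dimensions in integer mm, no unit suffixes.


cube([28, 385, 1148]);
translate([627, 0, 0]) cube([28, 385, 1148]);
translate([28, 0, 0]) cube([599, 385, 32]);
translate([28, 0, 262]) cube([599, 385, 32]);
translate([28, 0, 524]) cube([599, 385, 32]);
translate([28, 0, 786]) cube([599, 385, 32]);
translate([28, 0, 1048]) cube([599, 385, 32]);


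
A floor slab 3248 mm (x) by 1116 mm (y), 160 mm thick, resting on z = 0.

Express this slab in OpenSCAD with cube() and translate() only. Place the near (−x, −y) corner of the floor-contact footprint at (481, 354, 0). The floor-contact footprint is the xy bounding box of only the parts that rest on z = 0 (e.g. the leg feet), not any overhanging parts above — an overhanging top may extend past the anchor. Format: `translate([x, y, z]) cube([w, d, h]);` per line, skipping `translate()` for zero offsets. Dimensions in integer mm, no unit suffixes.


translate([481, 354, 0]) cube([3248, 1116, 160]);


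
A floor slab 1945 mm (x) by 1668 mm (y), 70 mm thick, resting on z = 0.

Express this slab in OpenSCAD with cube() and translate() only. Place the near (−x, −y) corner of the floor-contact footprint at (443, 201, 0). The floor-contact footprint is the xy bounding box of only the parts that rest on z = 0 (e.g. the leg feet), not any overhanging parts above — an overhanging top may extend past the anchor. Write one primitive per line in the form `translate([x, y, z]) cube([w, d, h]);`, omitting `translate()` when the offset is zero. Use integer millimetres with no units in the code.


translate([443, 201, 0]) cube([1945, 1668, 70]);


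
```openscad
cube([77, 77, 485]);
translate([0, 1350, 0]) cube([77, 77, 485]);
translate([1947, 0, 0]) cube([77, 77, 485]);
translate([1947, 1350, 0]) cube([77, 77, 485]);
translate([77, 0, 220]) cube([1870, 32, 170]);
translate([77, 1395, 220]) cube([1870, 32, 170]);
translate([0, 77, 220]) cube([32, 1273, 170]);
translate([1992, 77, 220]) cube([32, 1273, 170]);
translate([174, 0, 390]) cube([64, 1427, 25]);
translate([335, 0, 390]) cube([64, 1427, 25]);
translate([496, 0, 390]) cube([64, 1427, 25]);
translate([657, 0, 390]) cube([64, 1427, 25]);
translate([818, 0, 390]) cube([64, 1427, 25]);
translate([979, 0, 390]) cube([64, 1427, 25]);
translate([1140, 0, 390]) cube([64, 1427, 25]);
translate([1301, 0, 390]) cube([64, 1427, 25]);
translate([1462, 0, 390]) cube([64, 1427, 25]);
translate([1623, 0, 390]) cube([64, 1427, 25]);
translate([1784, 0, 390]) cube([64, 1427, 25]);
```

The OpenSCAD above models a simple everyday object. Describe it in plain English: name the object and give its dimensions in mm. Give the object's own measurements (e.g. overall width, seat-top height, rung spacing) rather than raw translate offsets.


A bed frame 2024 mm long (x) by 1427 mm wide (y). Four 77×77 mm corner posts, 485 mm tall, at the corners of the footprint. Four rails of 32 mm thickness and 170 mm height run between adjacent posts with their undersides at z = 220 mm, their outer faces flush with the outside of the frame (the two x-running rails run between the posts' inner faces; the two y-running rails run between the posts' inner faces). 11 slats, each 64 mm wide (x) and 25 mm thick, lie across the top of the two x-running rails, running the full 1427 mm width of the frame in y; along x they sit between the end posts with a 97 mm gap after the −x posts and between neighbouring slats, leaving 99 mm before the +x posts.


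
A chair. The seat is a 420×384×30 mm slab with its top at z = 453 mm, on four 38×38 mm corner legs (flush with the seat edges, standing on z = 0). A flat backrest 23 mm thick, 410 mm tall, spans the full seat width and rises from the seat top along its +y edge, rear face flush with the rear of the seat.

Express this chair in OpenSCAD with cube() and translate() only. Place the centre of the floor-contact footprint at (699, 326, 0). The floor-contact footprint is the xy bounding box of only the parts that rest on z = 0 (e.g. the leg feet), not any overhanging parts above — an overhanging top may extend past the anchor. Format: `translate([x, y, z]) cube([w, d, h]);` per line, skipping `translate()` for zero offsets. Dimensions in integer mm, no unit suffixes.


// leg_h = 453 - 30 = 423
translate([489, 134, 423]) cube([420, 384, 30]);
translate([489, 134, 0]) cube([38, 38, 423]);
translate([871, 134, 0]) cube([38, 38, 423]);
translate([489, 480, 0]) cube([38, 38, 423]);
translate([871, 480, 0]) cube([38, 38, 423]);
translate([489, 495, 453]) cube([420, 23, 410]);


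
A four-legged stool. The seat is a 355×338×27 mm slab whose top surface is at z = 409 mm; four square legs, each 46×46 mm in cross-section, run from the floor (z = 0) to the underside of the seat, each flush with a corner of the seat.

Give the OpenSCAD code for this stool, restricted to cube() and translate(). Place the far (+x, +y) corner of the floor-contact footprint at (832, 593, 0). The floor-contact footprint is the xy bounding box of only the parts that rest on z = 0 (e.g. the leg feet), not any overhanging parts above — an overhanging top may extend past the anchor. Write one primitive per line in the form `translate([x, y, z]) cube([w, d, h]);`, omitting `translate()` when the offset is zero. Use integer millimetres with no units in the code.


translate([477, 255, 382]) cube([355, 338, 27]);
translate([477, 255, 0]) cube([46, 46, 382]);
translate([786, 255, 0]) cube([46, 46, 382]);
translate([477, 547, 0]) cube([46, 46, 382]);
translate([786, 547, 0]) cube([46, 46, 382]);


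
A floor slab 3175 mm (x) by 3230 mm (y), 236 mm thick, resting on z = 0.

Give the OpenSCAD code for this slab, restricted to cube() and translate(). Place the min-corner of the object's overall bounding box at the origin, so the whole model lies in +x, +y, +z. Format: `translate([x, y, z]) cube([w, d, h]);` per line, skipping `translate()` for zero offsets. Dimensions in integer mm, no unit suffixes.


cube([3175, 3230, 236]);


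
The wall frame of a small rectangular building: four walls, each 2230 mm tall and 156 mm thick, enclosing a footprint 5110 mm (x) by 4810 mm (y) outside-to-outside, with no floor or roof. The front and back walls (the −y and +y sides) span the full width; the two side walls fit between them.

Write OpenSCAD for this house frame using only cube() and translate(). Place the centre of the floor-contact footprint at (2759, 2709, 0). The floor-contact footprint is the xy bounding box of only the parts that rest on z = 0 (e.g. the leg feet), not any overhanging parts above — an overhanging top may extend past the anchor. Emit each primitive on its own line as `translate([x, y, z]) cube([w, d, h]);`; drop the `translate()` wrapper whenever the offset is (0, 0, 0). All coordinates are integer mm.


translate([204, 304, 0]) cube([5110, 156, 2230]);
translate([204, 4958, 0]) cube([5110, 156, 2230]);
translate([204, 460, 0]) cube([156, 4498, 2230]);
translate([5158, 460, 0]) cube([156, 4498, 2230]);


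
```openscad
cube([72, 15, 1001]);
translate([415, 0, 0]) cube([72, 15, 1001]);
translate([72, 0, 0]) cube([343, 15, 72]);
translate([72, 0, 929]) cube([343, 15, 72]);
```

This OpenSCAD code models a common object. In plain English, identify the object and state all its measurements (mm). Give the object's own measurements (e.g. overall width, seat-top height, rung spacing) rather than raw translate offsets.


A rectangular picture frame lying in the x–z plane (depth along y). The opening is 343 mm wide (x) by 857 mm tall (z), surrounded by a border 72 mm wide on all four sides. The frame is 15 mm deep and is made of two full-height vertical stiles with two horizontal rails fitted between them.


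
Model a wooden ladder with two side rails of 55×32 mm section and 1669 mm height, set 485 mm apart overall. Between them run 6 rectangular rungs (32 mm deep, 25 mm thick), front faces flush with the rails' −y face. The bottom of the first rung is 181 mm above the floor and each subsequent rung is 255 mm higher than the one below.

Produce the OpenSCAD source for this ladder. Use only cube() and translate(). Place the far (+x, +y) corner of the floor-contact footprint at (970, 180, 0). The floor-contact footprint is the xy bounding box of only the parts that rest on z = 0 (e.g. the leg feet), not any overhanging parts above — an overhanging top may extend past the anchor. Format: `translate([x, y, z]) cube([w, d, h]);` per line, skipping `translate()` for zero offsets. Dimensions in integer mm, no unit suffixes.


// rung span = 485 - 2*55 = 375
// rung[k] z = 181 + k*255
translate([485, 148, 0]) cube([55, 32, 1669]);
translate([915, 148, 0]) cube([55, 32, 1669]);
translate([540, 148, 181]) cube([375, 32, 25]);
translate([540, 148, 436]) cube([375, 32, 25]);
translate([540, 148, 691]) cube([375, 32, 25]);
translate([540, 148, 946]) cube([375, 32, 25]);
translate([540, 148, 1201]) cube([375, 32, 25]);
translate([540, 148, 1456]) cube([375, 32, 25]);


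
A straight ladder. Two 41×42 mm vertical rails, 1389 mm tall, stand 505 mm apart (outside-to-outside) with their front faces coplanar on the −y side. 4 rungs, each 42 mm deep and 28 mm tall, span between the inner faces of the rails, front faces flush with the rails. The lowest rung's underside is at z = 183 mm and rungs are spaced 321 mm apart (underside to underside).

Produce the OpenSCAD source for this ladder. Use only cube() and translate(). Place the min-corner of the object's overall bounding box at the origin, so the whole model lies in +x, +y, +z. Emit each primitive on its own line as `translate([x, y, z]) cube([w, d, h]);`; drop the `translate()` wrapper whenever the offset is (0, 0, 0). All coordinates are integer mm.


cube([41, 42, 1389]);
translate([464, 0, 0]) cube([41, 42, 1389]);
translate([41, 0, 183]) cube([423, 42, 28]);
translate([41, 0, 504]) cube([423, 42, 28]);
translate([41, 0, 825]) cube([423, 42, 28]);
translate([41, 0, 1146]) cube([423, 42, 28]);


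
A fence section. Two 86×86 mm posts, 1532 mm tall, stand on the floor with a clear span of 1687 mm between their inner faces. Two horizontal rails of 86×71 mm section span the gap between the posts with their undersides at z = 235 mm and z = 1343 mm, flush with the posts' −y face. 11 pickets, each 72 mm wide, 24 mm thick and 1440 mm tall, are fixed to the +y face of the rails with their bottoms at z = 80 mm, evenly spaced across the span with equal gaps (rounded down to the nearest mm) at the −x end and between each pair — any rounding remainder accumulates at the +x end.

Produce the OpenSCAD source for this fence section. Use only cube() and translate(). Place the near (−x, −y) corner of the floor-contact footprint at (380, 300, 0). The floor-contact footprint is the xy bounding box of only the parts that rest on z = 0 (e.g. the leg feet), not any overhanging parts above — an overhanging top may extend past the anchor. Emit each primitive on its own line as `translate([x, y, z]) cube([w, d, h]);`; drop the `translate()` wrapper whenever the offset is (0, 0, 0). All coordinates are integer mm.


translate([380, 300, 0]) cube([86, 86, 1532]);
translate([2153, 300, 0]) cube([86, 86, 1532]);
translate([466, 300, 235]) cube([1687, 86, 71]);
translate([466, 300, 1343]) cube([1687, 86, 71]);
translate([540, 386, 80]) cube([72, 24, 1440]);
translate([686, 386, 80]) cube([72, 24, 1440]);
translate([832, 386, 80]) cube([72, 24, 1440]);
translate([978, 386, 80]) cube([72, 24, 1440]);
translate([1124, 386, 80]) cube([72, 24, 1440]);
translate([1270, 386, 80]) cube([72, 24, 1440]);
translate([1416, 386, 80]) cube([72, 24, 1440]);
translate([1562, 386, 80]) cube([72, 24, 1440]);
translate([1708, 386, 80]) cube([72, 24, 1440]);
translate([1854, 386, 80]) cube([72, 24, 1440]);
translate([2000, 386, 80]) cube([72, 24, 1440]);


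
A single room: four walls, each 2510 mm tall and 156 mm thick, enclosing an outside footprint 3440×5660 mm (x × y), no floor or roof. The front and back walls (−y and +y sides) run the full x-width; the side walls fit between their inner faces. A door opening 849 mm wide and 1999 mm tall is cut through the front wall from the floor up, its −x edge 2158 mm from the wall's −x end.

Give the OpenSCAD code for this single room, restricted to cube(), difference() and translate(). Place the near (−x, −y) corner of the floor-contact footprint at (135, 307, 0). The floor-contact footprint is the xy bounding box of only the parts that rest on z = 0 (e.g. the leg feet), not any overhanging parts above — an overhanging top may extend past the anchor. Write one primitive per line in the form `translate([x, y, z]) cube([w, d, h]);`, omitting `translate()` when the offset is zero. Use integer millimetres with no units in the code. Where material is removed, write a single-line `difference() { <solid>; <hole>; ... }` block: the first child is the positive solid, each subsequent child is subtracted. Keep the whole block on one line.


difference() { translate([135, 307, 0]) cube([3440, 156, 2510]); translate([2293, 307, 0]) cube([849, 156, 1999]); }
translate([135, 5811, 0]) cube([3440, 156, 2510]);
translate([135, 463, 0]) cube([156, 5348, 2510]);
translate([3419, 463, 0]) cube([156, 5348, 2510]);


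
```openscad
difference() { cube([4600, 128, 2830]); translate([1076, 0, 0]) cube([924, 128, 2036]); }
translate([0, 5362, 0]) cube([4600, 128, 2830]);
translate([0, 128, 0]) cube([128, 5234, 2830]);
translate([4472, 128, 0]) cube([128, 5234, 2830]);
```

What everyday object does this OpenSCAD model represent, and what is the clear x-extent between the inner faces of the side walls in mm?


A single room. The interior width is 4344 mm.

Four walls enclosing a rectangle with a door in the front wall — a room. Outside width 4600 minus two 128 mm walls gives 4344 mm.


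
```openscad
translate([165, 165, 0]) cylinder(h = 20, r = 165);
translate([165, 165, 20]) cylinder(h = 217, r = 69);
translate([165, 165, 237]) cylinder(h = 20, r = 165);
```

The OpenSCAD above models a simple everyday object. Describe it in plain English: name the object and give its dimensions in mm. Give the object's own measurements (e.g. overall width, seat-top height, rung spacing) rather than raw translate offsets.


A spool: two coaxial disc flanges of radius 165 mm and thickness 20 mm, joined by a core cylinder of radius 69 mm and height 217 mm. The lower flange rests on z = 0 and the three cylinders share a vertical axis.


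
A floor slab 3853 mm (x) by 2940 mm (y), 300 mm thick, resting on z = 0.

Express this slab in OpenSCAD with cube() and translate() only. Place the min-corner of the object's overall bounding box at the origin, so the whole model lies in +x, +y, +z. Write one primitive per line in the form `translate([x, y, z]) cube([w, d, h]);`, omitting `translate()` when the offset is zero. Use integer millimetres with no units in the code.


cube([3853, 2940, 300]);


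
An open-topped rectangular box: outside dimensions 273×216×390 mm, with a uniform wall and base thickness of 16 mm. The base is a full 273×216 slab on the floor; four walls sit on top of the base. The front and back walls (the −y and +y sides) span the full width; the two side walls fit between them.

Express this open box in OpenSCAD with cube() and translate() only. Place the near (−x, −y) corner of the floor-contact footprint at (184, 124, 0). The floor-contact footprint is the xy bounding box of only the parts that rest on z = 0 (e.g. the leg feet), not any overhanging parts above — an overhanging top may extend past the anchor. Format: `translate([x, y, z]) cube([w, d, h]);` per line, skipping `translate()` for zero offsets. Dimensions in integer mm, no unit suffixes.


translate([184, 124, 0]) cube([273, 216, 16]);
translate([184, 124, 16]) cube([273, 16, 374]);
translate([184, 324, 16]) cube([273, 16, 374]);
translate([184, 140, 16]) cube([16, 184, 374]);
translate([441, 140, 16]) cube([16, 184, 374]);


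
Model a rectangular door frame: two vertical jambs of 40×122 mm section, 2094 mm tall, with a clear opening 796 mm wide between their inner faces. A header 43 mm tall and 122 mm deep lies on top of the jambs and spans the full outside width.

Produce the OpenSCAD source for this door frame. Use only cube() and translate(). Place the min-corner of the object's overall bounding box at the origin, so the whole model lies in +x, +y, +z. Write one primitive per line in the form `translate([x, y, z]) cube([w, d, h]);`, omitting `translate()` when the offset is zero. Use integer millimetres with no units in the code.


cube([40, 122, 2094]);
translate([836, 0, 0]) cube([40, 122, 2094]);
translate([0, 0, 2094]) cube([876, 122, 43]);
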